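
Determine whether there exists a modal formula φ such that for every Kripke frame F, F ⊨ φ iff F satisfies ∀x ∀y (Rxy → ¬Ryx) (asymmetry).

No

If a class were modally definable it would be closed under surjective bounded morphisms (Goldblatt–Thomason).
The 5-cycle (worlds a,b,c,d,e with a→b→c→d→e→a) is asymmetric. Mapping every world to a single reflexive point • is a surjective bounded morphism, and the reflexive point is not asymmetric (R•• but asymmetry requires ¬R••).
So no modal formula (or set of formulas) defines exactly the asymmetric frames.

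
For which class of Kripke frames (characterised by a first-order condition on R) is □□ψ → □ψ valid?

density

Suppose □□ψ→□ψ is valid. Take Rxy and set V(ψ)={w : xR²w}. Then □□ψ at x, so □ψ at x, so ψ at y, i.e. ∃z(Rxz∧Rzy).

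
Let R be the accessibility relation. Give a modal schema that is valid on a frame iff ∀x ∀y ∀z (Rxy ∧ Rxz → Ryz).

This is the Euclidean property; the standard corresponding axiom is 5: ◇p → □◇p.
Suppose ◇p→□◇p is valid. Take Rxy, Rxz and set V(p)={y}. Then ◇p at x, so □◇p at x, so ◇p at z, so some w with Rzw has p; w=y, i.e. Rzy. By symmetry of the argument, Ryz.

◇p → □◇p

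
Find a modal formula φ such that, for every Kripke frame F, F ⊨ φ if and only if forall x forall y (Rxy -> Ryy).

This is shift-reflexivity; the standard corresponding axiom is T□: □(□q → q).

□(□q → q)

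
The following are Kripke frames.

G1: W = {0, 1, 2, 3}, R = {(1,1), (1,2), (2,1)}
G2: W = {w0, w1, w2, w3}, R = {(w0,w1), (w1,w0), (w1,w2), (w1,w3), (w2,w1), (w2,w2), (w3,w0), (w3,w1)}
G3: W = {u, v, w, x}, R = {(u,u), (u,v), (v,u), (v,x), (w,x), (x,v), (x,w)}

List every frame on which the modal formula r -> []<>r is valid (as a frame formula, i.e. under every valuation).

The schema corresponds to symmetry: forall x forall y (Rxy -> Ryx).
G1: holds.
G2: fails — Rw3w0 but not Rw0w3.
G3: holds.
Valid on: G1, G3.

G1, G3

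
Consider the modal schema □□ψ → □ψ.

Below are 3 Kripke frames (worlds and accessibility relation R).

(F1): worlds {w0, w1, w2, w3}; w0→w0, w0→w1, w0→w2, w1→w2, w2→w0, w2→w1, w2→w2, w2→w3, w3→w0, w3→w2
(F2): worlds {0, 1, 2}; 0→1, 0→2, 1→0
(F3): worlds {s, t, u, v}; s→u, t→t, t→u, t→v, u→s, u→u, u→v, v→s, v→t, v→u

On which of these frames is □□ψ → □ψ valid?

The schema corresponds to density: ∀x ∀y (Rxy → ∃z (Rxz ∧ Rzy)).
(F1): condition met.
(F2): fails — R01 but no z with R0z and Rz1.
(F3): condition met.
Valid on: (F1), (F3).

(F1), (F3)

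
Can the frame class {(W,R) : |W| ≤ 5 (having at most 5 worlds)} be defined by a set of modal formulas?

No

If a class were modally definable it would be closed under disjoint unions (Goldblatt–Thomason).
Any modal formula valid on each of 6 disjoint one-world frames is valid on their disjoint union (validity is preserved under disjoint unions). Each one-world frame has |W|=1≤5, but the union has |W|=6.
So the class is not modally definable.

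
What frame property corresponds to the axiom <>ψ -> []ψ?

partial functionality: forall x forall y forall z (Rxy & Rxz -> y = z)

This is the CD axiom.
It corresponds to partial functionality: forall x forall y forall z (Rxy & Rxz -> y = z).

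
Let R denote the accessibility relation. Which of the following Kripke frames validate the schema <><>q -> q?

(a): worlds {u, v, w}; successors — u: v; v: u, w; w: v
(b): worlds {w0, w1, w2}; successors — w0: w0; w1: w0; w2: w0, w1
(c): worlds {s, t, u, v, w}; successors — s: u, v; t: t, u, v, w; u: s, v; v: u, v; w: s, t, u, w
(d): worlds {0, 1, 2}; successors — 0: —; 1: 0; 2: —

(d)

Frame correspondent (Sahlqvist): forall x forall y (x R^2 y -> exists w (y = w & x = w)) — i.e. a generalized confluence (Geach) condition.
(a): fails — uR²w but w ≠ u.
(b): fails — w1R²w0 but w0 ≠ w1.
(c): fails — sR²u but u ≠ s.
(d): satisfies the condition.
Valid on: (d).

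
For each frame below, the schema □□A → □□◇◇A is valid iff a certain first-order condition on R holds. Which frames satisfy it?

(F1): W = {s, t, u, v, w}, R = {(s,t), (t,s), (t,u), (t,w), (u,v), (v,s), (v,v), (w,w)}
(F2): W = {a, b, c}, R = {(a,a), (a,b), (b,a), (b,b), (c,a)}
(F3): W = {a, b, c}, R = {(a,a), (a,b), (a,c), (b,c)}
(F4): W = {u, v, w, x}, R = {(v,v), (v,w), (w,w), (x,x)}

Frame correspondent (Sahlqvist): ∀x ∀z (xR²z → ∃w (xR²w ∧ zR²w)) — i.e. a generalized confluence (Geach) condition.
(F1): condition met.
(F2): condition met.
(F3): fails — aR²b but no w with aR²w and bR²w.
(F4): condition met.
Valid on: (F1), (F2), (F4).

(F1), (F2), (F4)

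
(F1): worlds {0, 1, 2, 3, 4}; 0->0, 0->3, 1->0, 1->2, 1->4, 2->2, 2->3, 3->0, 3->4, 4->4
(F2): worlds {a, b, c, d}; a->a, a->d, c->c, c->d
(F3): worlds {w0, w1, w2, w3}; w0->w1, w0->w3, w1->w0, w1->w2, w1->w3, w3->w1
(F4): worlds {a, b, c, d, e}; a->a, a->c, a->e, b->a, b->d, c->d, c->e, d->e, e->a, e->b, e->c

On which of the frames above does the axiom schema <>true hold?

(F1), (F4)

This is the axiom for seriality; its first-order frame correspondent is forall x exists y Rxy.
(F1): holds.
(F2): fails — world b has no successor.
(F3): fails — world w2 has no successor.
(F4): holds.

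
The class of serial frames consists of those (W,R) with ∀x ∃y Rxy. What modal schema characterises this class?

□ψ → ◇ψ

The condition is seriality. The D schema □ψ → ◇ψ defines it.
Suppose □ψ→◇ψ is valid. At any x set V(ψ)=W. Then □ψ at x, so ◇ψ at x, so x has a successor.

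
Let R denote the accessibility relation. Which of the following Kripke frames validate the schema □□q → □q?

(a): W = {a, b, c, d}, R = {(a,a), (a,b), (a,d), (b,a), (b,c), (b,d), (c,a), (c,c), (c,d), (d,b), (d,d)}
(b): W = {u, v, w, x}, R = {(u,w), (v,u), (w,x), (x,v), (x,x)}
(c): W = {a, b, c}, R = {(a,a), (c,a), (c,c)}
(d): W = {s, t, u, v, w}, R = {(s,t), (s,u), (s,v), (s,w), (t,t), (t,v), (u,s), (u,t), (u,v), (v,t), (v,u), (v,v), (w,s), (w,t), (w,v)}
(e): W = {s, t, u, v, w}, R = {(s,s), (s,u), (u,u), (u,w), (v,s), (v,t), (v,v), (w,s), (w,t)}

(a), (c)

This is the axiom for density; its first-order frame correspondent is ∀x ∀y (Rxy → ∃z (Rxz ∧ Rzy)).
(a): holds.
(b): fails — Ruw but no z with Ruz and Rzw.
(c): holds.
(d): fails — Rus but no z with Ruz and Rzs.
(e): fails — Rwt but no z with Rwz and Rzt.
Valid on: (a), (c).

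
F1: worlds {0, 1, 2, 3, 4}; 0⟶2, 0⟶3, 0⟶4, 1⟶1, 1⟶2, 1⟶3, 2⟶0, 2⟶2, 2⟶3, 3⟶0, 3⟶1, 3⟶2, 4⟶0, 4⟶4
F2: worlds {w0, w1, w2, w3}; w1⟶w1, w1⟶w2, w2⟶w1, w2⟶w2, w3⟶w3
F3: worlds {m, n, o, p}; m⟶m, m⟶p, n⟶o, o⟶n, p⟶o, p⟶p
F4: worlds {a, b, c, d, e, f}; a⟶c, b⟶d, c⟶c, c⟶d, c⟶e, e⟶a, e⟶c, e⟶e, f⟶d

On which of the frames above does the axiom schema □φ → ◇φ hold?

Frame correspondent (Sahlqvist): ∀x ∃y Rxy — i.e. seriality.
F1: satisfies the condition.
F2: fails — world w0 has no successor.
F3: satisfies the condition.
F4: fails — world d has no successor.

F1, F3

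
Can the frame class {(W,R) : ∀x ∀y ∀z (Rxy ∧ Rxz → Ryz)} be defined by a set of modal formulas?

Yes, by ◇p → □◇p

Yes: it is the Euclidean property, defined by the 5 schema ◇p → □◇p.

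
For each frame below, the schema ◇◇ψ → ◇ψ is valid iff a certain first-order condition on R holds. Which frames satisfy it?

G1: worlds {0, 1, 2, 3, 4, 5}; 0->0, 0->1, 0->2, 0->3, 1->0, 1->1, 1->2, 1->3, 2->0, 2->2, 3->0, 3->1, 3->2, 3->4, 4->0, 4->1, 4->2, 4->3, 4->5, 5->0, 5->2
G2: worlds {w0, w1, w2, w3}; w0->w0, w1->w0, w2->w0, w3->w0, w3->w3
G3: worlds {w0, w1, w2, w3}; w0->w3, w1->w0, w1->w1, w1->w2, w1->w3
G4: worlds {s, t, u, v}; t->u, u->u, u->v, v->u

G2, G3

This is the axiom for transitivity; its first-order frame correspondent is ∀x ∀y ∀z (Rxy ∧ Ryz → Rxz).
G1: fails — R34 and R45 but not R35.
G2: holds.
G3: holds.
G4: fails — Rtu and Ruv but not Rtv.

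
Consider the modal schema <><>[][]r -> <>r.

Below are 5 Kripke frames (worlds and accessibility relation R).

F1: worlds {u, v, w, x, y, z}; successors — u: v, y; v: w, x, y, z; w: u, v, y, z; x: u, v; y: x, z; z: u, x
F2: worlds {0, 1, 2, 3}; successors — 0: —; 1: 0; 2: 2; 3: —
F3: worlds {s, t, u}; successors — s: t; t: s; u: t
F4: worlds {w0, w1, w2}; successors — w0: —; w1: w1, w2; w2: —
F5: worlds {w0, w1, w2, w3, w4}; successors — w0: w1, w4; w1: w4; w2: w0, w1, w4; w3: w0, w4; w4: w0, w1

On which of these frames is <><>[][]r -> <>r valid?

This is the axiom for a generalized confluence (Geach) condition; its first-order frame correspondent is forall x forall y (x R^2 y -> exists w (y R^2 w & xRw)).
F1: condition met.
F2: condition met.
F3: fails — sR²s but no w with sR²w and sRw.
F4: fails — w1R²w2 but no w with w2R²w and w1Rw.
F5: fails — w1R²w1 but no w with w1R²w and w1Rw.

F1, F2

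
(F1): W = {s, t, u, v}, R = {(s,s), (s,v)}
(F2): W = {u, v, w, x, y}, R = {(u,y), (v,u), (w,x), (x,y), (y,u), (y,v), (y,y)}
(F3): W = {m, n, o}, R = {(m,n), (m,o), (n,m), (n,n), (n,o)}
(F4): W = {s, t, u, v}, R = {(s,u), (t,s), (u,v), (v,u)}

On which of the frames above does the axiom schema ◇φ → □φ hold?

The schema corresponds to partial functionality: ∀x ∀y ∀z (Rxy ∧ Rxz → y = z).
(F1): fails — s sees both s and v.
(F2): fails — y sees both u and v.
(F3): fails — m sees both n and o.
(F4): condition met.

(F4)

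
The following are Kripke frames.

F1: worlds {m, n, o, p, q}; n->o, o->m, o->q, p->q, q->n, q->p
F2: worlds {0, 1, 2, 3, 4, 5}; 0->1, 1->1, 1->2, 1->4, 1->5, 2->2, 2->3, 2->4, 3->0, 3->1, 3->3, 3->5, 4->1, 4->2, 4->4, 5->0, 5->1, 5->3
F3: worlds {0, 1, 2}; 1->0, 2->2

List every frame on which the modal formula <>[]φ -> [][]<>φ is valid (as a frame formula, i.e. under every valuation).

F3

This is the axiom for a generalized confluence (Geach) condition; its first-order frame correspondent is forall x forall y forall z ((xRy & x R^2 z) -> exists w (yRw & zRw)).
F1: fails — nRo, nR²m but no w with oRw and mRw.
F2: fails — 1R2, 1R²0 but no w with 2Rw and 0Rw.
F3: satisfies the condition.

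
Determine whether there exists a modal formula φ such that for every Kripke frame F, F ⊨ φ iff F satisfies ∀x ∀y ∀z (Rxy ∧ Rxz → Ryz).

Yes: it is the Euclidean property, defined by the 5 schema ◇p → □◇p.
Suppose ◇p→□◇p is valid. Take Rxy, Rxz and set V(p)={y}. Then ◇p at x, so □◇p at x, so ◇p at z, so some w with Rzw has p; w=y, i.e. Rzy. By symmetry of the argument, Ryz.

Yes — defined by ◇p → □◇p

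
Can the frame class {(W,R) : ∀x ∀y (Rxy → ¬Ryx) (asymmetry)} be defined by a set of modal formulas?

If a class were modally definable it would be closed under surjective bounded morphisms (Goldblatt–Thomason).
The 5-cycle (worlds 0,1,2,3,4 with 0→1→2→3→4→0) is asymmetric. Mapping every world to a single reflexive point • is a surjective bounded morphism, and the reflexive point is not asymmetric (R•• but asymmetry requires ¬R••).
So no modal formula (or set of formulas) defines exactly the asymmetric frames.

No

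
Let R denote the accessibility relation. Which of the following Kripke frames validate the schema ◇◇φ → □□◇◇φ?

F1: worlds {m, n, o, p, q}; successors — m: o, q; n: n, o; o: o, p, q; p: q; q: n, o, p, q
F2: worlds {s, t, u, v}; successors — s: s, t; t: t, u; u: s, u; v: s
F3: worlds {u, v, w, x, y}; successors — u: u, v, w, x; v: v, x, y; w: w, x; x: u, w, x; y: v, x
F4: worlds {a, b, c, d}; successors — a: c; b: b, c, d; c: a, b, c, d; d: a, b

F1, F2

Frame correspondent (Sahlqvist): ∀x ∀y ∀z ((xR²y ∧ xR²z) → ∃w (y = w ∧ zR²w)) — i.e. a generalized confluence (Geach) condition.
F1: ✓.
F2: ✓.
F3: fails — uR²v, uR²w but no t with v=t and wR²t.
F4: fails — aR²a, aR²d but no w with a=w and dR²w.
Valid on: F1, F2.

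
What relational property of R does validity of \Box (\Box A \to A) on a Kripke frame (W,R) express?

This is the T□ axiom.
It corresponds to shift-reflexivity: \forall x \forall y (Rxy \to Ryy).

shift-reflexivity: \forall x \forall y (Rxy \to Ryy)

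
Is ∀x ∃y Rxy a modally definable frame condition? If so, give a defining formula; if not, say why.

Definable; □q → ◇q defines it

The condition is seriality. A defining modal formula is □q → ◇q.
Suppose □q→◇q is valid. At any x set V(q)=W. Then □q at x, so ◇q at x, so x has a successor.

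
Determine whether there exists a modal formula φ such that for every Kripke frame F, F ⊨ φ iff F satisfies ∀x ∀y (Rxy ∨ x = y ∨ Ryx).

Modal frame validity is preserved under disjoint unions.
Take 4 disjoint single-world reflexive frames: each is trivially connected, but their disjoint union has 4 worlds with no edge between distinct components, so it is not connected.
So no modal formula (or set of formulas) defines exactly the connected frames.

Not modally definable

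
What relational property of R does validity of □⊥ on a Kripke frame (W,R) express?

This is the Ver axiom.
Its frame correspondent is emptiness of R — ∀x ∀y ¬Rxy.

emptiness of R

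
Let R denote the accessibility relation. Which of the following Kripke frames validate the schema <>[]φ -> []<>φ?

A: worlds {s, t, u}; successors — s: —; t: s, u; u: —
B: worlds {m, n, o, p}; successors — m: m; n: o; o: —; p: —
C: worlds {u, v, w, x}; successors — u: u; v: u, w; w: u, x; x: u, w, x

C

This is the axiom for convergence; its first-order frame correspondent is forall x forall y forall z (Rxy & Rxz -> exists w (Ryw & Rzw)).
A: fails — Rtu and Rtu but u and u have no common successor.
B: fails — Rno and Rno but o and o have no common successor.
C: ✓.
Valid on: C.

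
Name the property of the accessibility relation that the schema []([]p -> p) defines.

Suppose □(□p→p) is valid. Take Rxy and set V(p)={w : Ryw}. Then at y, □p holds; since □(□p→p) at x, □p→p at y, so p at y, i.e. Ryy.

shift-reflexivity: forall x forall y (Rxy -> Ryy)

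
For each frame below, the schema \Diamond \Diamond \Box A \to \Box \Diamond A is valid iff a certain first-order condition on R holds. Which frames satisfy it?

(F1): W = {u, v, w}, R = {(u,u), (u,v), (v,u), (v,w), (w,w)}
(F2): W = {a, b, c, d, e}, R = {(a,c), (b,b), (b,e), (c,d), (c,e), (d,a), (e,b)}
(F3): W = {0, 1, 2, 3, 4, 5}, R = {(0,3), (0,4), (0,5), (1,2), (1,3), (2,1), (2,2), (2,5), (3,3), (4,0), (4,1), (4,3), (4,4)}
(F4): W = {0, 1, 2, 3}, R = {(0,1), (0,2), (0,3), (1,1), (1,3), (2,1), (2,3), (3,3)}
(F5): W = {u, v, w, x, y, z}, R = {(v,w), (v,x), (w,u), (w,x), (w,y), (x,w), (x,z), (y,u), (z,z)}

(F4)

The schema corresponds to a generalized confluence (Geach) condition: \forall x \forall y \forall z ((x R^2 y \wedge xRz) \to \exists w (yRw \wedge zRw)).
(F1): fails — uR²w, uRu but no t with wRt and uRt.
(F2): fails — aR²d, aRc but no w with dRw and cRw.
(F3): fails — 0R²0, 0R5 but no w with 0Rw and 5Rw.
(F4): condition met.
(F5): fails — vR²u, vRw but no t with uRt and wRt.
Valid on: (F4).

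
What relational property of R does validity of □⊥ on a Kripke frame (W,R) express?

□⊥ is valid iff no world has any successor (otherwise □⊥ fails at any world with one).

emptiness of R: ∀x ∀y ¬Rxy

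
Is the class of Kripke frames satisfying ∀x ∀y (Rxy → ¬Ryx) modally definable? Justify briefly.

Any modally definable frame class is closed under surjective bounded morphisms.
The 3-cycle (worlds w0,w1,w2 with w0→w1→w2→w0) is asymmetric. Mapping every world to a single reflexive point • is a surjective bounded morphism, and the reflexive point is not asymmetric (R•• but asymmetry requires ¬R••).
So the class is not modally definable.

Not modally definable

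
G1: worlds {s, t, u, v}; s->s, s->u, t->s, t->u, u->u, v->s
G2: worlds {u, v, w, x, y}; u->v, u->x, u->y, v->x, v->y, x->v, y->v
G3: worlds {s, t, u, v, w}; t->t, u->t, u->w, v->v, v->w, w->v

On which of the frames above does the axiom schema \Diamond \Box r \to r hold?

none

Frame correspondent (Sahlqvist): \forall x \forall y (Rxy \to Ryx) — i.e. symmetry.
G1: fails — Rts but not Rst.
G2: fails — Ruv but not Rvu.
G3: fails — Ruw but not Rwu.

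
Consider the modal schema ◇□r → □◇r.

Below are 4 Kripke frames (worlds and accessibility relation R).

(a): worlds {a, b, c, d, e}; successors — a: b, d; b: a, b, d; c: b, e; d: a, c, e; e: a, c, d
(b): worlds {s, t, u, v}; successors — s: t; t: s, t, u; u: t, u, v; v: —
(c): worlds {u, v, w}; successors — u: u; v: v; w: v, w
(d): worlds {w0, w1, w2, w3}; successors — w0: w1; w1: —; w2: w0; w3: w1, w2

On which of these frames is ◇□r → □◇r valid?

(c)

The schema corresponds to convergence: ∀x ∀y ∀z (Rxy ∧ Rxz → ∃w (Ryw ∧ Rzw)).
(a): fails — Rba and Rbd but a and d have no common successor.
(b): fails — Ruv and Ruv but v and v have no common successor.
(c): holds.
(d): fails — Rw0w1 and Rw0w1 but w1 and w1 have no common successor.
Valid on: (c).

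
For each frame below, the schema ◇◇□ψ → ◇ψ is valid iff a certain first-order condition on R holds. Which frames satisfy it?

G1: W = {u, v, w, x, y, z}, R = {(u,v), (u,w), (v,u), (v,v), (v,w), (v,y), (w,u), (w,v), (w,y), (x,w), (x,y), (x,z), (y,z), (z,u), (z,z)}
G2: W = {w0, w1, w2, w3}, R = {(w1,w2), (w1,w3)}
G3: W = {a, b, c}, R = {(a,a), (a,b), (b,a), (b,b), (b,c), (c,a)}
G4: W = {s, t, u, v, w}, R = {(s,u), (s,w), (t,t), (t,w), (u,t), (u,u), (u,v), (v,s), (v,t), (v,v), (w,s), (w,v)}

This is the axiom for a generalized confluence (Geach) condition; its first-order frame correspondent is ∀x ∀y (xR²y → ∃w (yRw ∧ xRw)).
G1: fails — uR²y but no t with yRt and uRt.
G2: holds.
G3: holds.
G4: fails — sR²v but no w* with vRw* and sRw*.

G2, G3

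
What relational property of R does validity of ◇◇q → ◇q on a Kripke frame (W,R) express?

Transitivity

Replacing q by ¬q and contraposing gives the equivalent schema □q → □□q.
Suppose □q→□□q is valid. Take Rxy, Ryz and set V(q)={w : Rxw}. Then □q at x, so □□q at x, so □q at y, so q at z, i.e. Rxz.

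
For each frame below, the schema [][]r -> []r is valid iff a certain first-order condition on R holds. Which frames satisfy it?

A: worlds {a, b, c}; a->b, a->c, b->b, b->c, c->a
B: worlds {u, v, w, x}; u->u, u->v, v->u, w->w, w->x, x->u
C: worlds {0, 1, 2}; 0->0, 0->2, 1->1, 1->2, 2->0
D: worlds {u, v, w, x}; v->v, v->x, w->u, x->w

B, C

The schema corresponds to density: forall x forall y (Rxy -> exists z (Rxz & Rzy)).
A: fails — Rca but no z with Rcz and Rza.
B: ✓.
C: ✓.
D: fails — Rxw but no z with Rxz and Rzw.
Valid on: B, C.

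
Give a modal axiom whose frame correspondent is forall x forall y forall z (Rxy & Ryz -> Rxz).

□s → □□s

A defining formula is □s → □□s (the 4 axiom).
Suppose □s→□□s is valid. Take Rxy, Ryz and set V(s)={w : Rxw}. Then □s at x, so □□s at x, so □s at y, so s at z, i.e. Rxz.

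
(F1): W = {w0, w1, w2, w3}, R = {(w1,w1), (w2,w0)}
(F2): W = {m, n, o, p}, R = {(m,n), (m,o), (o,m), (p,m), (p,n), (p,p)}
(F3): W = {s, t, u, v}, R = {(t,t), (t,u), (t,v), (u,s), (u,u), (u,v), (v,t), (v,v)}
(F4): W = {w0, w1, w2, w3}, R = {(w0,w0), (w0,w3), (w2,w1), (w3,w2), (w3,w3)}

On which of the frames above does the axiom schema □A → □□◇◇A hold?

The schema corresponds to a generalized confluence (Geach) condition: ∀x ∀z (xR²z → ∃w (xRw ∧ zR²w)).
(F1): ✓.
(F2): fails — mR²m but no w with mRw and mR²w.
(F3): fails — tR²s but no w with tRw and sR²w.
(F4): fails — w0R²w2 but no w with w0Rw and w2R²w.

(F1)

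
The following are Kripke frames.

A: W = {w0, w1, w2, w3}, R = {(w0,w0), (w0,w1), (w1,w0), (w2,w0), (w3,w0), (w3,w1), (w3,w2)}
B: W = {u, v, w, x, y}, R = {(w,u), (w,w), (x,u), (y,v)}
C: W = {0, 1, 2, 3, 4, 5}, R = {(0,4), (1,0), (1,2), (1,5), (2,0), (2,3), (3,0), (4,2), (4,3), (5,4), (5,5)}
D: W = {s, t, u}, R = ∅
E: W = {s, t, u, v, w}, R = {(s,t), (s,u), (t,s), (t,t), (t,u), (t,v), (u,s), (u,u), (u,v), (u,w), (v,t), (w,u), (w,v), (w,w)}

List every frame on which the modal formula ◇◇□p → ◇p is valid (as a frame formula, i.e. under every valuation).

A, D

This is the axiom for a generalized confluence (Geach) condition; its first-order frame correspondent is ∀x ∀y (xR²y → ∃w (yRw ∧ xRw)).
A: condition met.
B: fails — wR²u but no t with uRt and wRt.
C: fails — 0R²2 but no w with 2Rw and 0Rw.
D: condition met.
E: fails — uR²v but no w* with vRw* and uRw*.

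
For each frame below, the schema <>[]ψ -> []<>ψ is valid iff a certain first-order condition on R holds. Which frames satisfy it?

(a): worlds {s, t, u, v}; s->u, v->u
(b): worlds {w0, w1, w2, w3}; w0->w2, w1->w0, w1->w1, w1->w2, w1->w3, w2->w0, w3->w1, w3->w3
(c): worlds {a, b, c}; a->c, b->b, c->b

(c)

The schema corresponds to convergence: forall x forall y forall z (Rxy & Rxz -> exists w (Ryw & Rzw)).
(a): fails — Rsu and Rsu but u and u have no common successor.
(b): fails — Rw1w2 and Rw1w0 but w2 and w0 have no common successor.
(c): ✓.
Valid on: (c).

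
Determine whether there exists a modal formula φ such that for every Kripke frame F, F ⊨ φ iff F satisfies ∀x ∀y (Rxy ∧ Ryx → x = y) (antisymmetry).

No — not modally definable

Any modally definable frame class is closed under surjective bounded morphisms.
The 6-cycle (worlds w0,w1,w2,w3,w4,w5 with w0→w1→w2→w3→w4→w5→w0) is antisymmetric. Sending even-indexed worlds to s and odd-indexed worlds to t is a surjective bounded morphism onto the two-world frame with s↔t, which is not antisymmetric.
So the class is not modally definable.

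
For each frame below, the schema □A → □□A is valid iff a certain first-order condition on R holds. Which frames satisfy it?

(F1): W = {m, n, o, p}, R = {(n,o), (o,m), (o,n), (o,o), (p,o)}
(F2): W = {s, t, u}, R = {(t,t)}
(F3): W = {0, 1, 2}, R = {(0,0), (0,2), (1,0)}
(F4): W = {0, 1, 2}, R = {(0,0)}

Frame correspondent (Sahlqvist): ∀x ∀y ∀z (Rxy ∧ Ryz → Rxz) — i.e. transitivity.
(F1): fails — Rno and Rom but not Rnm.
(F2): condition met.
(F3): fails — R10 and R02 but not R12.
(F4): condition met.

(F2), (F4)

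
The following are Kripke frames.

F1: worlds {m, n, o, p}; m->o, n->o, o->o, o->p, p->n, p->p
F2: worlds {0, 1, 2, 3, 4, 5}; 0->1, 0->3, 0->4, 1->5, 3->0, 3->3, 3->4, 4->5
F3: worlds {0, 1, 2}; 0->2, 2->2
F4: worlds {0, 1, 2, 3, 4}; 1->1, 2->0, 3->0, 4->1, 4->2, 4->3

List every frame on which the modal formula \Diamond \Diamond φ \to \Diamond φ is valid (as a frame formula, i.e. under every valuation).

Frame correspondent (Sahlqvist): \forall x \forall y \forall z (Rxy \wedge Ryz \to Rxz) — i.e. transitivity.
F1: fails — Rop and Rpn but not Ron.
F2: fails — R34 and R45 but not R35.
F3: holds.
F4: fails — R43 and R30 but not R40.
Valid on: F3.

F3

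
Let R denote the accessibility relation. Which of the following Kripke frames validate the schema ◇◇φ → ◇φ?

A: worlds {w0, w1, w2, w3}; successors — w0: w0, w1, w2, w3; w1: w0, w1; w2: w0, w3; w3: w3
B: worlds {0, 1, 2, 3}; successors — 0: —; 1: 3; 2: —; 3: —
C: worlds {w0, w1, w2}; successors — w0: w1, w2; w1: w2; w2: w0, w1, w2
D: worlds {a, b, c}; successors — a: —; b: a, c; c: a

B, D

This is the axiom for a generalized confluence (Geach) condition; its first-order frame correspondent is ∀x ∀y (xR²y → ∃w (y = w ∧ xRw)).
A: fails — w1R²w2 but no w with w2=w and w1Rw.
B: holds.
C: fails — w0R²w0 but no w with w0=w and w0Rw.
D: holds.
Valid on: B, D.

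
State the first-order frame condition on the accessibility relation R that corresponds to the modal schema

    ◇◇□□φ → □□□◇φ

This is a Sahlqvist (Geach-type) schema ◇^2□^2φ → □^3◇^1φ.
Minimal-valuation argument: fix x; take any y with xR^2y and any z with xR^3z. Set V(φ) to the set of worlds R-reachable from y in exactly 2 steps. Then □^2φ holds at y, so the antecedent holds at x; validity forces ◇^1φ at z, giving a w with zR^1w and yR^2w.
First-order correspondent: ∀x ∀y ∀z ((xR²y ∧ xR³z) → ∃w (yR²w ∧ zRw)).

∀x ∀y ∀z ((xR²y ∧ xR³z) → ∃w (yR²w ∧ zRw))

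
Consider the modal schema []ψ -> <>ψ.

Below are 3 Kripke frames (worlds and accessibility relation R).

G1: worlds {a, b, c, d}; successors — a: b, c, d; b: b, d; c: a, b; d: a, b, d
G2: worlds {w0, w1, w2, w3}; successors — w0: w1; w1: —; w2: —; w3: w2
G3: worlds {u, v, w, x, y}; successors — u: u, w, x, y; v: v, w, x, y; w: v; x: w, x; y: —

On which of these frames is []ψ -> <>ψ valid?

This is the axiom for seriality; its first-order frame correspondent is forall x exists y Rxy.
G1: holds.
G2: fails — world w1 has no successor.
G3: fails — world y has no successor.

G1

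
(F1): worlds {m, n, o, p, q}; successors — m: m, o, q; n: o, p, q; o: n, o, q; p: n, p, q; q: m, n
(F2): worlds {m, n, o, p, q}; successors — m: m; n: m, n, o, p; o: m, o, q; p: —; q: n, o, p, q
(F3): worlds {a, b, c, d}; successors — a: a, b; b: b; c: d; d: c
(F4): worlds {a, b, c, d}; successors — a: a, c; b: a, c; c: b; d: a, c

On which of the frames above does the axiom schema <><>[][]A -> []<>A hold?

The schema corresponds to a generalized confluence (Geach) condition: forall x forall y forall z ((x R^2 y & xRz) -> exists w (y R^2 w & zRw)).
(F1): ✓.
(F2): fails — nR²m, nRp but no w with mR²w and pRw.
(F3): ✓.
(F4): fails — aR²c, aRc but no w with cR²w and cRw.

(F1), (F3)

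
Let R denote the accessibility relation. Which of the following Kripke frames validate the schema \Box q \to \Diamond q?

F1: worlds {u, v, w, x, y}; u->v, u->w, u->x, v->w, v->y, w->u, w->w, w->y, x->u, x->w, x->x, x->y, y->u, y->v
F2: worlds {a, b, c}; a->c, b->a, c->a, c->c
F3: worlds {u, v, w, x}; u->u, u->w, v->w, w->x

This is the axiom for seriality; its first-order frame correspondent is \forall x \exists y Rxy.
F1: ✓.
F2: ✓.
F3: fails — world x has no successor.

F1, F2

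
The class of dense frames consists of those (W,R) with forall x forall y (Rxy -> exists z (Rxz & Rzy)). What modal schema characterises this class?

A defining formula is □□ψ → □ψ (the C4 axiom).
Suppose □□ψ→□ψ is valid. Take Rxy and set V(ψ)={w : xR²w}. Then □□ψ at x, so □ψ at x, so ψ at y, i.e. ∃z(Rxz∧Rzy).

□□ψ → □ψ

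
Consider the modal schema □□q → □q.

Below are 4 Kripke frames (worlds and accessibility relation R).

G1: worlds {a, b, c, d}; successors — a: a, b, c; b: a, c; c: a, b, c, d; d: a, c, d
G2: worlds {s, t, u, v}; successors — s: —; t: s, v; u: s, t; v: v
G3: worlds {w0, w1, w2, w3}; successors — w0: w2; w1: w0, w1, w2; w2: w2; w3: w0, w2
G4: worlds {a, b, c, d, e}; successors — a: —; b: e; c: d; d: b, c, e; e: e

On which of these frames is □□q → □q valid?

G1

This is the axiom for density; its first-order frame correspondent is ∀x ∀y (Rxy → ∃z (Rxz ∧ Rzy)).
G1: satisfies the condition.
G2: fails — Rut but no z with Ruz and Rzt.
G3: fails — Rw3w0 but no z with Rw3z and Rzw0.
G4: fails — Rcd but no z with Rcz and Rzd.
Valid on: G1.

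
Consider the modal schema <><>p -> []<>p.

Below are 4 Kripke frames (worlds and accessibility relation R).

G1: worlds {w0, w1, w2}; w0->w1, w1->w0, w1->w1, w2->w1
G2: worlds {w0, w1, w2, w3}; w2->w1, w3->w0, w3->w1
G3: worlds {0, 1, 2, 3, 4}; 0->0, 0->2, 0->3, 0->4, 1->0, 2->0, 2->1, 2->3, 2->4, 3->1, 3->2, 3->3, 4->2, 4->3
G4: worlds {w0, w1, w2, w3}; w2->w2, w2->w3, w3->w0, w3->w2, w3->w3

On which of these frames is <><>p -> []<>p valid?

This is the axiom for a generalized confluence (Geach) condition; its first-order frame correspondent is forall x forall y forall z ((x R^2 y & xRz) -> exists w (y = w & zRw)).
G1: fails — w1R²w0, w1Rw0 but no w with w0=w and w0Rw.
G2: condition met.
G3: fails — 0R²0, 0R3 but no w with 0=w and 3Rw.
G4: fails — w2R²w0, w2Rw2 but no w with w0=w and w2Rw.

G2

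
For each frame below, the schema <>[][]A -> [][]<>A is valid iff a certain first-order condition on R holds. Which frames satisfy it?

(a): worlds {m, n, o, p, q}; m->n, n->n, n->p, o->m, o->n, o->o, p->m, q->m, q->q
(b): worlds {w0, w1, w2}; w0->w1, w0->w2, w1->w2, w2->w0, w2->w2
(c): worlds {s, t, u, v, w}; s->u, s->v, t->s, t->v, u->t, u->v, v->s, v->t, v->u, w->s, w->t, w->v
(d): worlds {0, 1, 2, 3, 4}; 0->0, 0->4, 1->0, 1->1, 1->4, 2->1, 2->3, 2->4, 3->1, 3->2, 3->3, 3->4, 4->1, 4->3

(b), (c), (d)

The schema corresponds to a generalized confluence (Geach) condition: forall x forall y forall z ((xRy & x R^2 z) -> exists w (y R^2 w & zRw)).
(a): fails — nRp, nR²p but no w with pR²w and pRw.
(b): holds.
(c): holds.
(d): holds.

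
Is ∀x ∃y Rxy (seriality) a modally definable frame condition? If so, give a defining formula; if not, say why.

Yes: it is seriality, defined by the D schema □r → ◇r.

Definable; □r → ◇r defines it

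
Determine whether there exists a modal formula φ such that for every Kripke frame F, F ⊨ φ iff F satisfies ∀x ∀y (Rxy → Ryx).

This is a Sahlqvist condition; the B axiom q → □◇q defines it.
Suppose q→□◇q is valid. Take Rxy and set V(q)={x}. Then q at x, so □◇q at x, so ◇q at y, so some z with Ryz has q; z=x, i.e. Ryx.

Definable; q → □◇q defines it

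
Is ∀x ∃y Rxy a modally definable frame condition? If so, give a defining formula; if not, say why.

Yes — defined by □r → ◇r

Yes: it is seriality, defined by the D schema □r → ◇r.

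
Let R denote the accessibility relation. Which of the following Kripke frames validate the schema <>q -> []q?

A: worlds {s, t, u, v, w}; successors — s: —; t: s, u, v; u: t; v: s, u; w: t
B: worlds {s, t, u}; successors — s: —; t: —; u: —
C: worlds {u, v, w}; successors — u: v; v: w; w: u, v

This is the axiom for partial functionality; its first-order frame correspondent is forall x forall y forall z (Rxy & Rxz -> y = z).
A: fails — t sees both s and u.
B: satisfies the condition.
C: fails — w sees both u and v.
Valid on: B.

B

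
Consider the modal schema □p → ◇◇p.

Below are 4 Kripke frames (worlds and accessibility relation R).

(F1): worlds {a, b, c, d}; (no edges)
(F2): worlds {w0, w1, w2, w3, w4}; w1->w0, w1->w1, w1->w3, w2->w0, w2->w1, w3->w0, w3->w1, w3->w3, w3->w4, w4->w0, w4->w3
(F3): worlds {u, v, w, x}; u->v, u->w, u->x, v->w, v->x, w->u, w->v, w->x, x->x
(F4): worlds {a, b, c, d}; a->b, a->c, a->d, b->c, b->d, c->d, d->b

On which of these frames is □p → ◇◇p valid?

(F3)

Frame correspondent (Sahlqvist): ∀x ∃w (xRw ∧ xR²w) — i.e. a generalized confluence (Geach) condition.
(F1): fails — at a but no w with aRw and aR²w.
(F2): fails — at w0 but no w with w0Rw and w0R²w.
(F3): ✓.
(F4): fails — at c but no w with cRw and cR²w.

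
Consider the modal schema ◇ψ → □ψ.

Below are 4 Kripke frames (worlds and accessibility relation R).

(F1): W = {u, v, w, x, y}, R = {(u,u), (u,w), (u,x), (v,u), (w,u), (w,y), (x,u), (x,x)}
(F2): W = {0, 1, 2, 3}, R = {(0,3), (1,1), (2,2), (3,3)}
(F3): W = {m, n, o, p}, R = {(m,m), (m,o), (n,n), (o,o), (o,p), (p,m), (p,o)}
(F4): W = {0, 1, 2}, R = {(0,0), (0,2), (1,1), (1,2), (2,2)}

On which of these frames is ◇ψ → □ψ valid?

(F2)

The schema corresponds to partial functionality: ∀x ∀y ∀z (Rxy ∧ Rxz → y = z).
(F1): fails — u sees both u and w.
(F2): ✓.
(F3): fails — m sees both m and o.
(F4): fails — 0 sees both 0 and 2.
Valid on: (F2).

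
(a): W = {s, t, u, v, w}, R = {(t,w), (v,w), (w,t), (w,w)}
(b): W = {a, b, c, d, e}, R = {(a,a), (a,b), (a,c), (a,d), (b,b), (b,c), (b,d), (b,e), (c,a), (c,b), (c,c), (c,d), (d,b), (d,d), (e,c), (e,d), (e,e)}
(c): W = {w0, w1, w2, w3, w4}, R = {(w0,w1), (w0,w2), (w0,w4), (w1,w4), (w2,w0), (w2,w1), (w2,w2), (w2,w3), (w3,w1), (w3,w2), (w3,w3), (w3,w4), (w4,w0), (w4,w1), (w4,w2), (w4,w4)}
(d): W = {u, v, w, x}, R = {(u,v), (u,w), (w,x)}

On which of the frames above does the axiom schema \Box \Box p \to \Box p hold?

(a), (b), (c)

The schema corresponds to density: \forall x \forall y (Rxy \to \exists z (Rxz \wedge Rzy)).
(a): satisfies the condition.
(b): satisfies the condition.
(c): satisfies the condition.
(d): fails — Ruv but no z with Ruz and Rzv.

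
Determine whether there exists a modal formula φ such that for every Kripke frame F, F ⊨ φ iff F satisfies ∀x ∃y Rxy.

The condition is seriality. A defining modal formula is □q → ◇q.

Yes, by □q → ◇q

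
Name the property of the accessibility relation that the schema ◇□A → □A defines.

the Euclidean property

This is frame-equivalent to ◇A → □◇A (substitute ¬A for A and contrapose).
Suppose ◇A→□◇A is valid. Take Rxy, Rxz and set V(A)={y}. Then ◇A at x, so □◇A at x, so ◇A at z, so some w with Rzw has A; w=y, i.e. Rzy. By symmetry of the argument, Ryz.
Conversely, on a frame with the Euclidean property the schema holds at every world under every valuation.
So the correspondent is the Euclidean property.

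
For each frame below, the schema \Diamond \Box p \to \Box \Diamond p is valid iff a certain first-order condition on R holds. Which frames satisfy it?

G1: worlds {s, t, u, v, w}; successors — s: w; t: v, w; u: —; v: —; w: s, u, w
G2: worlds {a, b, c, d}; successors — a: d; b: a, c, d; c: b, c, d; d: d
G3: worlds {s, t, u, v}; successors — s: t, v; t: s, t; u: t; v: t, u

This is the axiom for convergence; its first-order frame correspondent is \forall x \forall y \forall z (Rxy \wedge Rxz \to \exists w (Ryw \wedge Rzw)).
G1: fails — Rtv and Rtv but v and v have no common successor.
G2: holds.
G3: holds.
Valid on: G2, G3.

G2, G3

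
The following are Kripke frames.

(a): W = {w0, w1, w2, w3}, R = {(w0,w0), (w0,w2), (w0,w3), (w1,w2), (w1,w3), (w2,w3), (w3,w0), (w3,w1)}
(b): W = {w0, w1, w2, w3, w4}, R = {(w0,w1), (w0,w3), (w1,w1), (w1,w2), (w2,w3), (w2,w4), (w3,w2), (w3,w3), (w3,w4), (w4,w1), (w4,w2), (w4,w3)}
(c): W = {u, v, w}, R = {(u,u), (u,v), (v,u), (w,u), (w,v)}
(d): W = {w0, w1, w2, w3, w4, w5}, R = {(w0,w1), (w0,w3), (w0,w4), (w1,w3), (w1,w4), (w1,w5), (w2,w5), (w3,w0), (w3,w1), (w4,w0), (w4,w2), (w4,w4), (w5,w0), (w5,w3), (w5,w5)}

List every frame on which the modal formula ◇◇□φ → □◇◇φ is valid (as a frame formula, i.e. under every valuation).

(b), (c), (d)

The schema corresponds to a generalized confluence (Geach) condition: ∀x ∀y ∀z ((xR²y ∧ xRz) → ∃w (yRw ∧ zR²w)).
(a): fails — w0R²w1, w0Rw2 but no w with w1Rw and w2R²w.
(b): ✓.
(c): ✓.
(d): ✓.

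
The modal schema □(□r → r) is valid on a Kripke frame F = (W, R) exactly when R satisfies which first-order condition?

Shift-reflexivity

This schema is the T□ axiom.
It corresponds to shift-reflexivity: ∀x ∀y (Rxy → Ryy).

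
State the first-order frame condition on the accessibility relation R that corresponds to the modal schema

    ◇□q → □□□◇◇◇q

This is a Sahlqvist (Geach-type) schema ◇^1□^1q → □^3◇^3q.
First-order correspondent: ∀x ∀y ∀z ((xRy ∧ xR³z) → ∃w (yRw ∧ zR³w)).

∀x ∀y ∀z ((xRy ∧ xR³z) → ∃w (yRw ∧ zR³w))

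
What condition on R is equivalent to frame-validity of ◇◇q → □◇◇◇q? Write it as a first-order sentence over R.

∀x ∀y ∀z ((xR²y ∧ xRz) → ∃w (y = w ∧ zR³w))

This is a Sahlqvist (Geach-type) schema ◇^2□^0q → □^1◇^3q.
Minimal-valuation argument: fix x; take any y with xR^2y and any z with xR^1z. Set V(q) to the set of worlds R-reachable from y in exactly 0 steps. Then □^0q holds at y, so the antecedent holds at x; validity forces ◇^3q at z, giving a w with zR^3w and yR^0w.
First-order correspondent: ∀x ∀y ∀z ((xR²y ∧ xRz) → ∃w (y = w ∧ zR³w)).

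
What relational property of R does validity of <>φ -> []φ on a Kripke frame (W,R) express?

partial functionality: forall x forall y forall z (Rxy & Rxz -> y = z)

This schema is the CD axiom.
It corresponds to partial functionality: forall x forall y forall z (Rxy & Rxz -> y = z).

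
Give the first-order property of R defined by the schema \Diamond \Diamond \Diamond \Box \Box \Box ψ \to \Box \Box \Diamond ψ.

This is a Sahlqvist (Geach-type) schema ◇^3□^3ψ → □^2◇^1ψ.
Minimal-valuation argument: fix x; take any y with xR^3y and any z with xR^2z. Set V(ψ) to the set of worlds R-reachable from y in exactly 3 steps. Then □^3ψ holds at y, so the antecedent holds at x; validity forces ◇^1ψ at z, giving a w with zR^1w and yR^3w.
First-order correspondent: \forall x \forall y \forall z ((x R^3 y \wedge x R^2 z) \to \exists w (y R^3 w \wedge zRw)).

\forall x \forall y \forall z ((x R^3 y \wedge x R^2 z) \to \exists w (y R^3 w \wedge zRw))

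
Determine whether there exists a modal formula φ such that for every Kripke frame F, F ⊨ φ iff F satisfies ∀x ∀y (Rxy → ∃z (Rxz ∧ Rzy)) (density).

This is a Sahlqvist condition; the C4 axiom □□p → □p defines it.
Suppose □□p→□p is valid. Take Rxy and set V(p)={w : xR²w}. Then □□p at x, so □p at x, so p at y, i.e. ∃z(Rxz∧Rzy).

Yes — defined by □□p → □p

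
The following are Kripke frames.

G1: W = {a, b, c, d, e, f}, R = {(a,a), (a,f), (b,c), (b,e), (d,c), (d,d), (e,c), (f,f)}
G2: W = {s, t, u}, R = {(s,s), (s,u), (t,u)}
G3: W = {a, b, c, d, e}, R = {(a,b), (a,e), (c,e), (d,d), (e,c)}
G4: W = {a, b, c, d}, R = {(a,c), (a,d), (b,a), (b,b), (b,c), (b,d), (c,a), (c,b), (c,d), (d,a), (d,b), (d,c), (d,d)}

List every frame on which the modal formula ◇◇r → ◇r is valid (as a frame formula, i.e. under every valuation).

G1, G2

The schema corresponds to transitivity: ∀x ∀y ∀z (Rxy ∧ Ryz → Rxz).
G1: ✓.
G2: ✓.
G3: fails — Rae and Rec but not Rac.
G4: fails — Rcd and Rdc but not Rcc.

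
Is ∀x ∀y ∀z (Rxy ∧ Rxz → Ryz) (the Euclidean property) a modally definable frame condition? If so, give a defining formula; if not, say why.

Yes, by ◇q → □◇q

This is a Sahlqvist condition; the 5 axiom ◇q → □◇q defines it.
Suppose ◇q→□◇q is valid. Take Rxy, Rxz and set V(q)={y}. Then ◇q at x, so □◇q at x, so ◇q at z, so some w with Rzw has q; w=y, i.e. Rzy. By symmetry of the argument, Ryz.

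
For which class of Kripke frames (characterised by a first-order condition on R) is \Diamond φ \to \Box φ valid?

Suppose ◇φ→□φ is valid. Take Rxy, Rxz and set V(φ)={y}. Then ◇φ at x, so □φ at x, so φ at z, i.e. z=y.

partial functionality: \forall x \forall y \forall z (Rxy \wedge Rxz \to y = z)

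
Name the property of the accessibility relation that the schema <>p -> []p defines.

Suppose ◇p→□p is valid. Take Rxy, Rxz and set V(p)={y}. Then ◇p at x, so □p at x, so p at z, i.e. z=y.

Partial functionality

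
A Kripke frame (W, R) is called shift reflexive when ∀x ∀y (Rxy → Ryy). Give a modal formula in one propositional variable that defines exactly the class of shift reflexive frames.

□(□r → r)

A defining formula is □(□r → r) (the T□ axiom).
Suppose □(□r→r) is valid. Take Rxy and set V(r)={w : Ryw}. Then at y, □r holds; since □(□r→r) at x, □r→r at y, so r at y, i.e. Ryy.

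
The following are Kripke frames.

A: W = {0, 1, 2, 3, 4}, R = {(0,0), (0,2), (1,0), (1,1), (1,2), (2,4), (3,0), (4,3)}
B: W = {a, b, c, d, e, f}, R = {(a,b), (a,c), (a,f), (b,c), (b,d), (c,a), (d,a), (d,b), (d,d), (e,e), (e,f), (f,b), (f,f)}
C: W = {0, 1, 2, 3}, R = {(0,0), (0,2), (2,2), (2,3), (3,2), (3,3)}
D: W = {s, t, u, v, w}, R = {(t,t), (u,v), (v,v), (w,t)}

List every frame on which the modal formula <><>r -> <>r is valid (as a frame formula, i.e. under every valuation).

D

Frame correspondent (Sahlqvist): forall x forall y forall z (Rxy & Ryz -> Rxz) — i.e. transitivity.
A: fails — R02 and R24 but not R04.
B: fails — Rbc and Rca but not Rba.
C: fails — R02 and R23 but not R03.
D: holds.
Valid on: D.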